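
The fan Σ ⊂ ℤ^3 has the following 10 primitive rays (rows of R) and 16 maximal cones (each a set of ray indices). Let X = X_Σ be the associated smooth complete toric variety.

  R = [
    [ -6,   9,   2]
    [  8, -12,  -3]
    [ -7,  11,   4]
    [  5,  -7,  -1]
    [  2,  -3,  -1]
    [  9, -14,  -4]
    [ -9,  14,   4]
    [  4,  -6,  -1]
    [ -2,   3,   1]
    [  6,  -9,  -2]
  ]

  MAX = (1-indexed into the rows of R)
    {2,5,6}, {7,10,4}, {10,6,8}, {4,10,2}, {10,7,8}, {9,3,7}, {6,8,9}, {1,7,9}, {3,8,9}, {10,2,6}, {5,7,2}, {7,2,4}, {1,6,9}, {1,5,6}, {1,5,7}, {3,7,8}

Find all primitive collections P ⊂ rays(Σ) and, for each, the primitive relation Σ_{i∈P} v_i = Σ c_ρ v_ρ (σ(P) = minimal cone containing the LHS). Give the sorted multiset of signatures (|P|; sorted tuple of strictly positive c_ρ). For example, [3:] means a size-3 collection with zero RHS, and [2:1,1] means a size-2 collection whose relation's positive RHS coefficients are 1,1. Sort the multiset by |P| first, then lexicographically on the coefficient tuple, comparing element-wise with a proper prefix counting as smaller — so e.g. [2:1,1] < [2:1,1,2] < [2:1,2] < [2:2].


The 23 primitive collections of Σ (r=10, n=3):

  P={1,10}:  v_{1} + v_{10} = 0  →  sig = [2:]
  P={5,9}:  v_{5} + v_{9} = 0  →  sig = [2:]
  P={6,7}:  v_{6} + v_{7} = 0  →  sig = [2:]
  P={1,2}:  v_{1} + v_{2} = v_{5}  →  sig = [2:1]
  P={1,8}:  v_{1} + v_{8} = v_{9}  →  sig = [2:1]
  P={2,9}:  v_{2} + v_{9} = v_{10}  →  sig = [2:1]
  P={5,8}:  v_{5} + v_{8} = v_{10}  →  sig = [2:1]
  P={5,10}:  v_{5} + v_{10} = v_{2}  →  sig = [2:1]
  P={9,10}:  v_{9} + v_{10} = v_{8}  →  sig = [2:1]
  P={1,4}:  v_{1} + v_{4} = v_{2} + v_{7}  →  sig = [2:1,1]
  P={3,5}:  v_{3} + v_{5} = v_{7} + v_{8}  →  sig = [2:1,1]
  P={3,6}:  v_{3} + v_{6} = v_{8} + v_{9}  →  sig = [2:1,1]
  P={4,6}:  v_{4} + v_{6} = v_{2} + v_{10}  →  sig = [2:1,1]
  P={2,3}:  v_{2} + v_{3} = v_{7} + v_{8} + v_{10}  →  sig = [2:1,1,1]
  P={1,3}:  v_{1} + v_{3} = v_{7} + 2·v_{9}  →  sig = [2:1,2]
  P={3,10}:  v_{3} + v_{10} = v_{7} + 2·v_{8}  →  sig = [2:1,2]
  P={4,5}:  v_{4} + v_{5} = 2·v_{2} + v_{7}  →  sig = [2:1,2]
  P={4,9}:  v_{4} + v_{9} = v_{7} + 2·v_{10}  →  sig = [2:1,2]
  P={3,4}:  v_{3} + v_{4} = 2·v_{7} + v_{8} + 2·v_{10}  →  sig = [2:1,2,2]
  P={4,8}:  v_{4} + v_{8} = v_{7} + 3·v_{10}  →  sig = [2:1,3]
  P={2,8}:  v_{2} + v_{8} = 2·v_{10}  →  sig = [2:2]
  P={2,7,10}:  v_{2} + v_{7} + v_{10} = v_{4}  →  sig = [3:1]
  P={7,8,9}:  v_{7} + v_{8} + v_{9} = v_{3}  →  sig = [3:1]

Sorted signature multiset PRS(X):
    [2:]
    [2:]
    [2:]
    [2:1]
    [2:1]
    [2:1]
    [2:1]
    [2:1]
    [2:1]
    [2:1,1]
    [2:1,1]
    [2:1,1]
    [2:1,1]
    [2:1,1,1]
    [2:1,2]
    [2:1,2]
    [2:1,2]
    [2:1,2]
    [2:1,2,2]
    [2:1,3]
    [2:2]
    [3:1]
    [3:1]


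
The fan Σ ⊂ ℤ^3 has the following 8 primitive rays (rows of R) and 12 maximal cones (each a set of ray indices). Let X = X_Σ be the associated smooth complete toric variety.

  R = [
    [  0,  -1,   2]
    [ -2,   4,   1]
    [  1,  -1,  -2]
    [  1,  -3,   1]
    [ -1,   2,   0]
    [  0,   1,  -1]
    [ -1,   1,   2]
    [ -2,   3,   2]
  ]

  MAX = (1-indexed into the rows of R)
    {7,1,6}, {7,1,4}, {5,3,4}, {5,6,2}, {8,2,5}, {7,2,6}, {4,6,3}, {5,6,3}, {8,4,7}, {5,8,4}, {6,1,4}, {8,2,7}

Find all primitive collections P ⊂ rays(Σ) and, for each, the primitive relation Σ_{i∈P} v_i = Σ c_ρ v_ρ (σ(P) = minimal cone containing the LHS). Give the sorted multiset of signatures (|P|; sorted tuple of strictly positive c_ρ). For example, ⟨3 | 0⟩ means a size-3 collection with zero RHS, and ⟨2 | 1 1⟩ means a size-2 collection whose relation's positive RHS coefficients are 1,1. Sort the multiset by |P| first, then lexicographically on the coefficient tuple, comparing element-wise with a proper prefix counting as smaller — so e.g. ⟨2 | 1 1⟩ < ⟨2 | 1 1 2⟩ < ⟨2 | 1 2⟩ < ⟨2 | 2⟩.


Minimal non-faces — 12 found among 8 rays, 12 max cones:

  P = {3,7}:  v_{3} + v_{7} = 0  ⟹  sig = ⟨2 | 0⟩
  P = {1,5}:  v_{1} + v_{5} = v_{7}  ⟹  sig = ⟨2 | 1⟩
  P = {2,4}:  v_{2} + v_{4} = v_{7}  ⟹  sig = ⟨2 | 1⟩
  P = {3,8}:  v_{3} + v_{8} = v_{5}  ⟹  sig = ⟨2 | 1⟩
  P = {5,7}:  v_{5} + v_{7} = v_{8}  ⟹  sig = ⟨2 | 1⟩
  P = {6,8}:  v_{6} + v_{8} = v_{2}  ⟹  sig = ⟨2 | 1⟩
  P = {1,3}:  v_{1} + v_{3} = v_{4} + v_{6}  ⟹  sig = ⟨2 | 1 1⟩
  P = {2,3}:  v_{2} + v_{3} = v_{5} + v_{6}  ⟹  sig = ⟨2 | 1 1⟩
  P = {1,2}:  v_{1} + v_{2} = v_{6} + 2·v_{7}  ⟹  sig = ⟨2 | 1 2⟩
  P = {1,8}:  v_{1} + v_{8} = 2·v_{7}  ⟹  sig = ⟨2 | 2⟩
  P = {4,5,6}:  v_{4} + v_{5} + v_{6} = 0  ⟹  sig = ⟨3 | 0⟩
  P = {4,6,7}:  v_{4} + v_{6} + v_{7} = v_{1}  ⟹  sig = ⟨3 | 1⟩

Sorted signature multiset PRS(X):
{ ⟨2 | 0⟩,  ⟨2 | 1⟩ ×5,  ⟨2 | 1 1⟩ ×2,  ⟨2 | 1 2⟩,  ⟨2 | 2⟩,  ⟨3 | 0⟩,  ⟨3 | 1⟩ }


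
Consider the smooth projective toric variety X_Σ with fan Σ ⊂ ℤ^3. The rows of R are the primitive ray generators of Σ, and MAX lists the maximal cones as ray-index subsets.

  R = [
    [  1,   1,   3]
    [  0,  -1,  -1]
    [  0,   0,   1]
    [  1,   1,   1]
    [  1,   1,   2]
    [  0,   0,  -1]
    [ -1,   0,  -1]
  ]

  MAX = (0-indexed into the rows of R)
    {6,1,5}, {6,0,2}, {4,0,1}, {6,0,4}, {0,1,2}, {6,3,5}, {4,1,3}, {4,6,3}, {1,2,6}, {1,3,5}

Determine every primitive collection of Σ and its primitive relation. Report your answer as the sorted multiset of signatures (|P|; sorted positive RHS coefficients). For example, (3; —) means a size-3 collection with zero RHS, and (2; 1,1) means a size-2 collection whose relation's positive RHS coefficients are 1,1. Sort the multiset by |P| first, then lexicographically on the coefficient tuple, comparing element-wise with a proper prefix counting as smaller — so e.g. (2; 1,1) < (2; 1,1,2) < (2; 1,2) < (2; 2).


9 minimal non-faces of Δ(Σ) (on 7 rays):

  {2,5}:  v_{2} + v_{5} = 0 — sig = (2; —)
  {0,5}:  v_{0} + v_{5} = v_{4} — sig = (2; 1)
  {2,3}:  v_{2} + v_{3} = v_{4} — sig = (2; 1)
  {2,4}:  v_{2} + v_{4} = v_{0} — sig = (2; 1)
  {4,5}:  v_{4} + v_{5} = v_{3} — sig = (2; 1)
  {0,3}:  v_{0} + v_{3} = 2·v_{4} — sig = (2; 2)
  {1,4,6}:  v_{1} + v_{4} + v_{6} = 0 — sig = (3; —)
  {0,1,6}:  v_{0} + v_{1} + v_{6} = v_{2} — sig = (3; 1)
  {1,3,6}:  v_{1} + v_{3} + v_{6} = v_{5} — sig = (3; 1)

Signatures (|P|; sorted positive RHS coefficients), sorted:
[(2; —), (2; 1), (2; 1), (2; 1), (2; 1), (2; 2), (3; —), (3; 1), (3; 1)]


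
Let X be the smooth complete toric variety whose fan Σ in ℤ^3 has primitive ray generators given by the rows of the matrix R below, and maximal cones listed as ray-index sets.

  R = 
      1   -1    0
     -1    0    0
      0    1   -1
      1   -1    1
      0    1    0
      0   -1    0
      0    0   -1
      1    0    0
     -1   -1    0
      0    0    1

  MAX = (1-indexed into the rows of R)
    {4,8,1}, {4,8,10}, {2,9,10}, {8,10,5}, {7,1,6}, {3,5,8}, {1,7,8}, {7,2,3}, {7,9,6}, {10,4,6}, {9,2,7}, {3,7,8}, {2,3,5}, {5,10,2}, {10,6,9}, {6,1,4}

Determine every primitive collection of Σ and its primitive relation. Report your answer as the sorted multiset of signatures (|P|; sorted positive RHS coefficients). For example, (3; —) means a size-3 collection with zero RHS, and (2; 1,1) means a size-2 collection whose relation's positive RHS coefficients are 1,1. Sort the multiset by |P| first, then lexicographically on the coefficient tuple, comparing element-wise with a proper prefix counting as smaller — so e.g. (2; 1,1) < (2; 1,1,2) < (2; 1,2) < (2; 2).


|primitive collections| = 21. Relations:

  • {2,8}:  v_{2} + v_{8} = 0  ⟹  sig = (2; —)
  • {5,6}:  v_{5} + v_{6} = 0  ⟹  sig = (2; —)
  • {7,10}:  v_{7} + v_{10} = 0  ⟹  sig = (2; —)
  • {1,2}:  v_{1} + v_{2} = v_{6}  ⟹  sig = (2; 1)
  • {1,5}:  v_{1} + v_{5} = v_{8}  ⟹  sig = (2; 1)
  • {1,10}:  v_{1} + v_{10} = v_{4}  ⟹  sig = (2; 1)
  • {2,6}:  v_{2} + v_{6} = v_{9}  ⟹  sig = (2; 1)
  • {3,4}:  v_{3} + v_{4} = v_{8}  ⟹  sig = (2; 1)
  • {3,6}:  v_{3} + v_{6} = v_{7}  ⟹  sig = (2; 1)
  • {3,10}:  v_{3} + v_{10} = v_{5}  ⟹  sig = (2; 1)
  • {4,7}:  v_{4} + v_{7} = v_{1}  ⟹  sig = (2; 1)
  • {5,7}:  v_{5} + v_{7} = v_{3}  ⟹  sig = (2; 1)
  • {5,9}:  v_{5} + v_{9} = v_{2}  ⟹  sig = (2; 1)
  • {6,8}:  v_{6} + v_{8} = v_{1}  ⟹  sig = (2; 1)
  • {8,9}:  v_{8} + v_{9} = v_{6}  ⟹  sig = (2; 1)
  • {1,3}:  v_{1} + v_{3} = v_{7} + v_{8}  ⟹  sig = (2; 1,1)
  • {2,4}:  v_{2} + v_{4} = v_{6} + v_{10}  ⟹  sig = (2; 1,1)
  • {3,9}:  v_{3} + v_{9} = v_{2} + v_{7}  ⟹  sig = (2; 1,1)
  • {4,5}:  v_{4} + v_{5} = v_{8} + v_{10}  ⟹  sig = (2; 1,1)
  • {4,9}:  v_{4} + v_{9} = 2·v_{6} + v_{10}  ⟹  sig = (2; 1,2)
  • {1,9}:  v_{1} + v_{9} = 2·v_{6}  ⟹  sig = (2; 2)

Sorted signature multiset PRS(X):
{ (2; —) ×3,  (2; 1) ×12,  (2; 1,1) ×4,  (2; 1,2),  (2; 2) }


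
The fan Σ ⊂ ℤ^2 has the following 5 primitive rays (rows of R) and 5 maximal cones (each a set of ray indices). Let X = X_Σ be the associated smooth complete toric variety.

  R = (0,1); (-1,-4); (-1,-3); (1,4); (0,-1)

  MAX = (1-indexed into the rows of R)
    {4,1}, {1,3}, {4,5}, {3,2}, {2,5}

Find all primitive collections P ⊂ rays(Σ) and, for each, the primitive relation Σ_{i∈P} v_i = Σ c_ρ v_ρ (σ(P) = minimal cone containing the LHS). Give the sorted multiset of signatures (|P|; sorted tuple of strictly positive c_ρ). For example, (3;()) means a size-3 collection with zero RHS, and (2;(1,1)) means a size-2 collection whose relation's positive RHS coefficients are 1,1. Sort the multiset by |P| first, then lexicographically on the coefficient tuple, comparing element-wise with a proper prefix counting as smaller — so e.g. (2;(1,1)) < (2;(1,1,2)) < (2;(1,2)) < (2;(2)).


5 minimal non-faces of Δ(Σ) (on 5 rays):

  {1,5}:  v_{1} + v_{5} = 0 ; sig = (2;())
  {2,4}:  v_{2} + v_{4} = 0 ; sig = (2;())
  {1,2}:  v_{1} + v_{2} = v_{3} ; sig = (2;(1))
  {3,4}:  v_{3} + v_{4} = v_{1} ; sig = (2;(1))
  {3,5}:  v_{3} + v_{5} = v_{2} ; sig = (2;(1))

so the primitive-relation signature multiset is
{ (2;()) ×2,  (2;(1)) ×3 }


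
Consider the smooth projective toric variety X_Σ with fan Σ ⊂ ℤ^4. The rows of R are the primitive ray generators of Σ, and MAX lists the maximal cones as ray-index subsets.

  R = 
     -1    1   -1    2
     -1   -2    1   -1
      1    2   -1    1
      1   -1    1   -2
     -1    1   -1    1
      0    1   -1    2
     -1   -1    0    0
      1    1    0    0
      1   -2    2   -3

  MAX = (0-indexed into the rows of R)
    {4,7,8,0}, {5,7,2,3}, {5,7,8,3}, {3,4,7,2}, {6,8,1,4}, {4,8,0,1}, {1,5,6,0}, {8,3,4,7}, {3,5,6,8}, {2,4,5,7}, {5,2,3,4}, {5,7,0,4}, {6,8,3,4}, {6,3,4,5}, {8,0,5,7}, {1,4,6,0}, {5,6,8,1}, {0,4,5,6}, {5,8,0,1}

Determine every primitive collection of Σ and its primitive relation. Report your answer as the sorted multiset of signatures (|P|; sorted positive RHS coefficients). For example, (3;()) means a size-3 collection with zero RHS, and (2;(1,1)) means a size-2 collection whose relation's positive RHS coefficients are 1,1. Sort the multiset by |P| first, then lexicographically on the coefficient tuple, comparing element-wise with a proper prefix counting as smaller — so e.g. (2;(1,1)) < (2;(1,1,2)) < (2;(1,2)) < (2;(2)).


Minimal non-faces — 12 found among 9 rays, 19 max cones:

  {0,3}:  v_{0} + v_{3} = 0 ; sig = (2;())
  {1,2}:  v_{1} + v_{2} = 0 ; sig = (2;())
  {6,7}:  v_{6} + v_{7} = 0 ; sig = (2;())
  {1,3}:  v_{1} + v_{3} = v_{6} + v_{8} ; sig = (2;(1,1))
  {1,7}:  v_{1} + v_{7} = v_{0} + v_{8} ; sig = (2;(1,1))
  {2,8}:  v_{2} + v_{8} = v_{3} + v_{7} ; sig = (2;(1,1))
  {0,2}:  v_{0} + v_{2} = v_{4} + v_{5} + v_{7} ; sig = (2;(1,1,1))
  {2,6}:  v_{2} + v_{6} = v_{3} + v_{4} + v_{5} ; sig = (2;(1,1,1))
  {4,5,8}:  v_{4} + v_{5} + v_{8} = 0 ; sig = (3;())
  {0,6,8}:  v_{0} + v_{6} + v_{8} = v_{1} ; sig = (3;(1))
  {1,4,5}:  v_{1} + v_{4} + v_{5} = v_{0} + v_{6} ; sig = (3;(1,1))
  {3,4,5,7}:  v_{3} + v_{4} + v_{5} + v_{7} = v_{2} ; sig = (4;(1))

Sorted signature multiset PRS(X):
    (2;())
    (2;())
    (2;())
    (2;(1,1))
    (2;(1,1))
    (2;(1,1))
    (2;(1,1,1))
    (2;(1,1,1))
    (3;())
    (3;(1))
    (3;(1,1))
    (4;(1))


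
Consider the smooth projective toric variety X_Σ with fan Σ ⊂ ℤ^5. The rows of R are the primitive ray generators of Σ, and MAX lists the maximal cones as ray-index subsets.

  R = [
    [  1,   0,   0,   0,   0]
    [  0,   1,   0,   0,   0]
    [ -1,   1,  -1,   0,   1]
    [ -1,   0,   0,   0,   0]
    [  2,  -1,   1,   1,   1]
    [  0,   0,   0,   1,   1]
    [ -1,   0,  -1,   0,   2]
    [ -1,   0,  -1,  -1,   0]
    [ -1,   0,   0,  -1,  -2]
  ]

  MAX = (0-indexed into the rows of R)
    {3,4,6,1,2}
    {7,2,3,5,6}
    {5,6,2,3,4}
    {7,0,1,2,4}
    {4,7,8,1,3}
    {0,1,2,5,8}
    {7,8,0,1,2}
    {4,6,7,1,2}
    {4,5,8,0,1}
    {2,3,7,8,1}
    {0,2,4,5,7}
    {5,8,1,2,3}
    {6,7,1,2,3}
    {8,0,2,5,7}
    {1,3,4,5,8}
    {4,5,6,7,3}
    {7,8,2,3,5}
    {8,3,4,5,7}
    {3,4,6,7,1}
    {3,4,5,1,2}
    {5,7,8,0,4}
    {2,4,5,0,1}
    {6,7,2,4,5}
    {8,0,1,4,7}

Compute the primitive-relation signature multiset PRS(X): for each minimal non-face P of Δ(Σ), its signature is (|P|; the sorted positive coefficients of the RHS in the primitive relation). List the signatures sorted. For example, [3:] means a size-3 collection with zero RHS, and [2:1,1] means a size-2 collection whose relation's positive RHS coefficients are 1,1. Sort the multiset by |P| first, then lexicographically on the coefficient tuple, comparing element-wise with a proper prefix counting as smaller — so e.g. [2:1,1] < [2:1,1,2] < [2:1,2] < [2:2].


Δ(Σ) — 9 vertices, 7 min non-faces:

  {0,3}:  v_{0} + v_{3} = 0  so sig = [2:]
  {6,8}:  v_{6} + v_{8} = v_{3} + v_{7}  so sig = [2:1,1]
  {0,6}:  v_{0} + v_{6} = v_{2} + v_{4} + v_{7}  so sig = [2:1,1,1]
  {2,4,8}:  v_{2} + v_{4} + v_{8} = 0  so sig = [3:]
  {1,5,7}:  v_{1} + v_{5} + v_{7} = v_{2}  so sig = [3:1]
  {1,5,6}:  v_{1} + v_{5} + v_{6} = 2·v_{2} + v_{3} + v_{4}  so sig = [3:1,1,2]
  {2,3,4,7}:  v_{2} + v_{3} + v_{4} + v_{7} = v_{6}  so sig = [4:1]

Hence PRS(X_Σ) =
    |P|=2: 3 collections, coeffs (), (1,1), (1,1,1)
    |P|=3: 3 collections, coeffs (), (1), (1,1,2)
    |P|=4: 1 collection, coeffs (1)


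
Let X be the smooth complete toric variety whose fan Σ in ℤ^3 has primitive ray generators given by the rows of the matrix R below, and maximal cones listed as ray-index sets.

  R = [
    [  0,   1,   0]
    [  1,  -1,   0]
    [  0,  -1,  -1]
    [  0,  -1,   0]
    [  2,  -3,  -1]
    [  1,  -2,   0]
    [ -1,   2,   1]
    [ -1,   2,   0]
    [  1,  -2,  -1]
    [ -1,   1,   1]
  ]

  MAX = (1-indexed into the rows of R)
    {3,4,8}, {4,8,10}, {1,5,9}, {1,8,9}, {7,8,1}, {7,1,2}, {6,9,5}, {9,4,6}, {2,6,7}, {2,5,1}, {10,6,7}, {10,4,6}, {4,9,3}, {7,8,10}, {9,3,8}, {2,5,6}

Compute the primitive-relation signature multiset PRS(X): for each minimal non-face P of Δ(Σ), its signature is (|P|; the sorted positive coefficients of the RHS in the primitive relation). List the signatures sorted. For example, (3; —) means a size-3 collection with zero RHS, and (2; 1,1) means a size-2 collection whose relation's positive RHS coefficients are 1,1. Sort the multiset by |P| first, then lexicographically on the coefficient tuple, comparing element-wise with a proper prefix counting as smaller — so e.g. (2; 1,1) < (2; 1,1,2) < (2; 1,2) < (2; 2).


22 collections generate NE(X_Σ); each relation:

  P={1,4}:  v_{1} + v_{4} = 0 ; sig = (2; —)
  P={6,8}:  v_{6} + v_{8} = 0 ; sig = (2; —)
  P={7,9}:  v_{7} + v_{9} = 0 ; sig = (2; —)
  P={1,6}:  v_{1} + v_{6} = v_{2} ; sig = (2; 1)
  P={1,10}:  v_{1} + v_{10} = v_{7} ; sig = (2; 1)
  P={2,3}:  v_{2} + v_{3} = v_{9} ; sig = (2; 1)
  P={2,4}:  v_{2} + v_{4} = v_{6} ; sig = (2; 1)
  P={2,8}:  v_{2} + v_{8} = v_{1} ; sig = (2; 1)
  P={2,9}:  v_{2} + v_{9} = v_{5} ; sig = (2; 1)
  P={4,7}:  v_{4} + v_{7} = v_{10} ; sig = (2; 1)
  P={5,7}:  v_{5} + v_{7} = v_{2} ; sig = (2; 1)
  P={5,10}:  v_{5} + v_{10} = v_{6} ; sig = (2; 1)
  P={9,10}:  v_{9} + v_{10} = v_{4} ; sig = (2; 1)
  P={1,3}:  v_{1} + v_{3} = v_{8} + v_{9} ; sig = (2; 1,1)
  P={2,10}:  v_{2} + v_{10} = v_{6} + v_{7} ; sig = (2; 1,1)
  P={3,6}:  v_{3} + v_{6} = v_{4} + v_{9} ; sig = (2; 1,1)
  P={3,7}:  v_{3} + v_{7} = v_{4} + v_{8} ; sig = (2; 1,1)
  P={4,5}:  v_{4} + v_{5} = v_{6} + v_{9} ; sig = (2; 1,1)
  P={5,8}:  v_{5} + v_{8} = v_{1} + v_{9} ; sig = (2; 1,1)
  P={3,10}:  v_{3} + v_{10} = 2·v_{4} + v_{8} ; sig = (2; 1,2)
  P={3,5}:  v_{3} + v_{5} = 2·v_{9} ; sig = (2; 2)
  P={4,8,9}:  v_{4} + v_{8} + v_{9} = v_{3} ; sig = (3; 1)

Hence PRS(X_Σ) =
    |P|=2: 21 collections, coeffs (), (), (), (1), (1), (1), (1), (1), (1), (1), (1), (1), (1), (1,1), (1,1), (1,1), (1,1), (1,1), (1,1), (1,2), (2)
    |P|=3: 1 collection, coeffs (1)


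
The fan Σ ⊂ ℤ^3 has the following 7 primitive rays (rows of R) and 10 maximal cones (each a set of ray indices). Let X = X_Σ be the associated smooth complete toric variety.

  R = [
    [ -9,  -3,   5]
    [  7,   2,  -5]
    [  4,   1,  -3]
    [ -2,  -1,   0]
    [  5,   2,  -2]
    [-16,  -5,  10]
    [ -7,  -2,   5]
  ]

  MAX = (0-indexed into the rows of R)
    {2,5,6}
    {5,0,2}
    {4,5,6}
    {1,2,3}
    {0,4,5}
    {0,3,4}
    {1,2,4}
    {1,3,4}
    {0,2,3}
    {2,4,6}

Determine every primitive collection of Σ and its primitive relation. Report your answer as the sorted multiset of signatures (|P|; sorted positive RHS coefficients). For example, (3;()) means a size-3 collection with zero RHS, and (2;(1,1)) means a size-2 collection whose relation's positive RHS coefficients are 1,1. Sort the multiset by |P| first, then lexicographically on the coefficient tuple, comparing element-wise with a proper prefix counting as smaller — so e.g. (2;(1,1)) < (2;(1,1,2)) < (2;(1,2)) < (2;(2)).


|primitive collections| = 9. Relations:

  P={1,6}:  v_{1} + v_{6} = 0 — sig = (2;())
  P={0,1}:  v_{0} + v_{1} = v_{3} — sig = (2;(1))
  P={0,6}:  v_{0} + v_{6} = v_{5} — sig = (2;(1))
  P={1,5}:  v_{1} + v_{5} = v_{0} — sig = (2;(1))
  P={3,6}:  v_{3} + v_{6} = v_{0} — sig = (2;(1))
  P={3,5}:  v_{3} + v_{5} = 2·v_{0} — sig = (2;(2))
  P={0,2,4}:  v_{0} + v_{2} + v_{4} = 0 — sig = (3;())
  P={2,3,4}:  v_{2} + v_{3} + v_{4} = v_{1} — sig = (3;(1))
  P={2,4,5}:  v_{2} + v_{4} + v_{5} = v_{6} — sig = (3;(1))

Signatures (|P|; sorted positive RHS coefficients), sorted:
[(2;()), (2;(1)), (2;(1)), (2;(1)), (2;(1)), (2;(2)), (3;()), (3;(1)), (3;(1))]


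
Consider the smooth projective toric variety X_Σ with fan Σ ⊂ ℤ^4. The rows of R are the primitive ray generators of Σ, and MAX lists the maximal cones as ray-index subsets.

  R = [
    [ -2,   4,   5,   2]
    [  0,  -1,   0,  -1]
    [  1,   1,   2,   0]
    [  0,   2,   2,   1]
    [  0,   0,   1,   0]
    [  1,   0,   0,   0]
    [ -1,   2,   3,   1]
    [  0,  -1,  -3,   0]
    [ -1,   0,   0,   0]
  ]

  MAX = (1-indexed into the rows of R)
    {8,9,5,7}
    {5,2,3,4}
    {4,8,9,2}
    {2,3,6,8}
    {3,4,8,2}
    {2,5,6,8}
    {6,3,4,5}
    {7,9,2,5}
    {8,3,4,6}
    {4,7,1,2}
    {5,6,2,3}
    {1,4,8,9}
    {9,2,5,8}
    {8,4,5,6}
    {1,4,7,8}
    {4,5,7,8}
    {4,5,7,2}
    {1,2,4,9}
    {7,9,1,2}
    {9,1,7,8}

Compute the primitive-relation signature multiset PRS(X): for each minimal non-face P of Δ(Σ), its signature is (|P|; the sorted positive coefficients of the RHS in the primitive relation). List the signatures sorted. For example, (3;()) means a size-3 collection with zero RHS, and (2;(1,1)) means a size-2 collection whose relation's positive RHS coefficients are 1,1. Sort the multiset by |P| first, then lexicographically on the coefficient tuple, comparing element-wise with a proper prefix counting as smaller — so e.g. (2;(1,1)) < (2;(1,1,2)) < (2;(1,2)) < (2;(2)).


Δ(Σ) — 9 vertices, 14 min non-faces:

  • {6,9}:  v_{6} + v_{9} = 0  ⇒ sig = (2;())
  • {1,6}:  v_{1} + v_{6} = v_{4} + v_{7}  ⇒ sig = (2;(1,1))
  • {3,9}:  v_{3} + v_{9} = v_{2} + v_{4}  ⇒ sig = (2;(1,1))
  • {6,7}:  v_{6} + v_{7} = v_{4} + v_{5}  ⇒ sig = (2;(1,1))
  • {1,3}:  v_{1} + v_{3} = v_{2} + 2·v_{4} + v_{7}  ⇒ sig = (2;(1,1,2))
  • {3,7}:  v_{3} + v_{7} = v_{2} + 2·v_{4} + v_{5}  ⇒ sig = (2;(1,1,2))
  • {1,5}:  v_{1} + v_{5} = 2·v_{7}  ⇒ sig = (2;(2))
  • {2,4,6}:  v_{2} + v_{4} + v_{6} = v_{3}  ⇒ sig = (3;(1))
  • {2,7,8}:  v_{2} + v_{7} + v_{8} = v_{9}  ⇒ sig = (3;(1))
  • {3,5,8}:  v_{3} + v_{5} + v_{8} = v_{6}  ⇒ sig = (3;(1))
  • {4,5,9}:  v_{4} + v_{5} + v_{9} = v_{7}  ⇒ sig = (3;(1))
  • {4,7,9}:  v_{4} + v_{7} + v_{9} = v_{1}  ⇒ sig = (3;(1))
  • {1,2,8}:  v_{1} + v_{2} + v_{8} = v_{4} + 2·v_{9}  ⇒ sig = (3;(1,2))
  • {2,4,5,8}:  v_{2} + v_{4} + v_{5} + v_{8} = 0  ⇒ sig = (4;())

Sorted signature multiset PRS(X):
    (2;())
    (2;(1,1))
    (2;(1,1))
    (2;(1,1))
    (2;(1,1,2))
    (2;(1,1,2))
    (2;(2))
    (3;(1))
    (3;(1))
    (3;(1))
    (3;(1))
    (3;(1))
    (3;(1,2))
    (4;())


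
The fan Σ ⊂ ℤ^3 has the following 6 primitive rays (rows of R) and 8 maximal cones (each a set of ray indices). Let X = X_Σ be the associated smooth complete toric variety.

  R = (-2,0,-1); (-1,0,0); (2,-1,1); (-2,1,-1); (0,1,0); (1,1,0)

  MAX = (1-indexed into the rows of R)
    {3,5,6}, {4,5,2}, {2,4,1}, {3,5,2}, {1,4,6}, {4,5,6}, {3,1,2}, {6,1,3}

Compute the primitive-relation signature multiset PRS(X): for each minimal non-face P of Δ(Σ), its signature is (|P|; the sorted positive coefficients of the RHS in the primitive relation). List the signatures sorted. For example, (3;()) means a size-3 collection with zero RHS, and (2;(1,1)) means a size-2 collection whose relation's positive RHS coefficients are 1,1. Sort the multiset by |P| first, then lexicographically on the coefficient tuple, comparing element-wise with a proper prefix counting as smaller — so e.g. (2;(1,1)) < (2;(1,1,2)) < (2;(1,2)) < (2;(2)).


Σ has 3 primitive collections:

  • {3,4}:  v_{3} + v_{4} = 0  ⇒ sig = (2;())
  • {1,5}:  v_{1} + v_{5} = v_{4}  ⇒ sig = (2;(1))
  • {2,6}:  v_{2} + v_{6} = v_{5}  ⇒ sig = (2;(1))

Sorted signature multiset PRS(X):
[(2;()), (2;(1)), (2;(1))]


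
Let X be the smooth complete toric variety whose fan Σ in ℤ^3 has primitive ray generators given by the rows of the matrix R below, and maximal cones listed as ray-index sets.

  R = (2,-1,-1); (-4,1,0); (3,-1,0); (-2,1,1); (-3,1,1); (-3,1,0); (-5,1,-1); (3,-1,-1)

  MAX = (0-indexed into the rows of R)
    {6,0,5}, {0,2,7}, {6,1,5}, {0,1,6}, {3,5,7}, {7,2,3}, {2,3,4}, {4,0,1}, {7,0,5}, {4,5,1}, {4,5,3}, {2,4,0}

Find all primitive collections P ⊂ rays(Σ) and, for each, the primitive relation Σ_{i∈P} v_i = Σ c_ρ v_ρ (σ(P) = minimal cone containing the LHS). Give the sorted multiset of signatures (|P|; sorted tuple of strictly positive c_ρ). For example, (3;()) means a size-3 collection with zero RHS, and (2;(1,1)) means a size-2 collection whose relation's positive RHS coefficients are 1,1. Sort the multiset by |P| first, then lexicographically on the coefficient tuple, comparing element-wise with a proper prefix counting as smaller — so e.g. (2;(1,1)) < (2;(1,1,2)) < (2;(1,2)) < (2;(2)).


|primitive collections| = 12. Relations:

  P={0,3}:  v_{0} + v_{3} = 0  so sig = (2;())
  P={2,5}:  v_{2} + v_{5} = 0  so sig = (2;())
  P={4,7}:  v_{4} + v_{7} = 0  so sig = (2;())
  P={1,2}:  v_{1} + v_{2} = v_{0} + v_{4}  so sig = (2;(1,1))
  P={1,3}:  v_{1} + v_{3} = v_{4} + v_{5}  so sig = (2;(1,1))
  P={1,7}:  v_{1} + v_{7} = v_{0} + v_{5}  so sig = (2;(1,1))
  P={2,6}:  v_{2} + v_{6} = v_{0} + v_{1}  so sig = (2;(1,1))
  P={3,6}:  v_{3} + v_{6} = v_{1} + v_{5}  so sig = (2;(1,1))
  P={4,6}:  v_{4} + v_{6} = 2·v_{1}  so sig = (2;(2))
  P={6,7}:  v_{6} + v_{7} = 2·v_{0} + 2·v_{5}  so sig = (2;(2,2))
  P={0,1,5}:  v_{0} + v_{1} + v_{5} = v_{6}  so sig = (3;(1))
  P={0,4,5}:  v_{0} + v_{4} + v_{5} = v_{1}  so sig = (3;(1))

Signatures (|P|; sorted positive RHS coefficients), sorted:
{ (2;()) ×3,  (2;(1,1)) ×5,  (2;(2)),  (2;(2,2)),  (3;(1)) ×2 }


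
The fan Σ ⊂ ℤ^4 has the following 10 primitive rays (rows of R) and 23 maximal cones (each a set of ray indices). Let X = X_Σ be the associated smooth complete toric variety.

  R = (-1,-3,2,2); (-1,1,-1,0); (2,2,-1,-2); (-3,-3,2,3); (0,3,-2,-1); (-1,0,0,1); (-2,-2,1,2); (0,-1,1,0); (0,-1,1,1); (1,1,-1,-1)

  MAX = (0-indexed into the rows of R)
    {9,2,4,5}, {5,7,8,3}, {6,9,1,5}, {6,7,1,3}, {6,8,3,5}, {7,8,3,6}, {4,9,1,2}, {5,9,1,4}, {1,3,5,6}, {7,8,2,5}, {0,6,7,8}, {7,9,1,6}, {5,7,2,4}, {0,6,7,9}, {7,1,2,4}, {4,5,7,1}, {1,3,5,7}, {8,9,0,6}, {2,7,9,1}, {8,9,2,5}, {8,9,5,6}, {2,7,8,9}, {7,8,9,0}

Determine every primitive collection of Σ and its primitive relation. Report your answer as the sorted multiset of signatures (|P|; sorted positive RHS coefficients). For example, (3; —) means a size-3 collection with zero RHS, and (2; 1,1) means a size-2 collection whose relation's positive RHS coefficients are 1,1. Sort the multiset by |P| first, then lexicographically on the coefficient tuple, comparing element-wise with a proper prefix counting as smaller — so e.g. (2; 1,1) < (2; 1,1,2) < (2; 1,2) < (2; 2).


Primitive collections (17):

  P = {2,6}:  v_{2} + v_{6} = 0  ⟹  sig = (2; —)
  P = {0,1}:  v_{0} + v_{1} = v_{6}  ⟹  sig = (2; 1)
  P = {0,4}:  v_{0} + v_{4} = v_{5}  ⟹  sig = (2; 1)
  P = {1,8}:  v_{1} + v_{8} = v_{5}  ⟹  sig = (2; 1)
  P = {3,9}:  v_{3} + v_{9} = v_{6}  ⟹  sig = (2; 1)
  P = {0,5}:  v_{0} + v_{5} = v_{6} + v_{8}  ⟹  sig = (2; 1,1)
  P = {2,3}:  v_{2} + v_{3} = v_{5} + v_{7}  ⟹  sig = (2; 1,1)
  P = {4,6}:  v_{4} + v_{6} = v_{1} + v_{5}  ⟹  sig = (2; 1,1)
  P = {0,2}:  v_{0} + v_{2} = v_{7} + v_{8} + v_{9}  ⟹  sig = (2; 1,1,1)
  P = {0,3}:  v_{0} + v_{3} = 2·v_{6} + v_{7} + v_{8}  ⟹  sig = (2; 1,1,2)
  P = {3,4}:  v_{3} + v_{4} = v_{1} + 2·v_{5} + v_{7}  ⟹  sig = (2; 1,1,2)
  P = {4,8}:  v_{4} + v_{8} = v_{2} + 2·v_{5}  ⟹  sig = (2; 1,2)
  P = {5,7,9}:  v_{5} + v_{7} + v_{9} = 0  ⟹  sig = (3; —)
  P = {1,2,5}:  v_{1} + v_{2} + v_{5} = v_{4}  ⟹  sig = (3; 1)
  P = {5,6,7}:  v_{5} + v_{6} + v_{7} = v_{3}  ⟹  sig = (3; 1)
  P = {4,7,9}:  v_{4} + v_{7} + v_{9} = v_{1} + v_{2}  ⟹  sig = (3; 1,1)
  P = {6,7,8,9}:  v_{6} + v_{7} + v_{8} + v_{9} = v_{0}  ⟹  sig = (4; 1)

Hence PRS(X_Σ) =
    (2; —)
    (2; 1)
    (2; 1)
    (2; 1)
    (2; 1)
    (2; 1,1)
    (2; 1,1)
    (2; 1,1)
    (2; 1,1,1)
    (2; 1,1,2)
    (2; 1,1,2)
    (2; 1,2)
    (3; —)
    (3; 1)
    (3; 1)
    (3; 1,1)
    (4; 1)


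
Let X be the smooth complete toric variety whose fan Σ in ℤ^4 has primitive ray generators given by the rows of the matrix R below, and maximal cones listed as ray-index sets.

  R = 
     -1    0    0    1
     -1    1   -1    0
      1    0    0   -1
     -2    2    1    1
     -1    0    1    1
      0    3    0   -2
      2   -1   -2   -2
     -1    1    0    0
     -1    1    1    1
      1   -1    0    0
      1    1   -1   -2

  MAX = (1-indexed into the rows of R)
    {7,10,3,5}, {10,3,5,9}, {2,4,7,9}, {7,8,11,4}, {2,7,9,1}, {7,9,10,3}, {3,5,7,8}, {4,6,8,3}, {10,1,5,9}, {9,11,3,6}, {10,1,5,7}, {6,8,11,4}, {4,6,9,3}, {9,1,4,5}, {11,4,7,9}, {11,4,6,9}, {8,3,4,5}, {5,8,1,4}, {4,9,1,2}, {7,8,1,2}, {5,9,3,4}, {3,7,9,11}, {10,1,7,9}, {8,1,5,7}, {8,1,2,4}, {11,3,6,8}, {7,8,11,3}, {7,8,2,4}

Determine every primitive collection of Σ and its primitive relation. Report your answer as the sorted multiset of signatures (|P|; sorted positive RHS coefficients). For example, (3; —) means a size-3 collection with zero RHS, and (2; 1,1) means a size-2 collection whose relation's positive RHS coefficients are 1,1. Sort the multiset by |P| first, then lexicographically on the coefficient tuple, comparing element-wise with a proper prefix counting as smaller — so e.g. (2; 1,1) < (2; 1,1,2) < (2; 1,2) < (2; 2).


The 21 primitive collections of Σ (r=11, n=4):

  {1,3}:  v_{1} + v_{3} = 0  so sig = (2; —)
  {8,10}:  v_{8} + v_{10} = 0  so sig = (2; —)
  {4,10}:  v_{4} + v_{10} = v_{9}  so sig = (2; 1)
  {8,9}:  v_{8} + v_{9} = v_{4}  so sig = (2; 1)
  {1,6}:  v_{1} + v_{6} = v_{4} + v_{11}  so sig = (2; 1,1)
  {1,11}:  v_{1} + v_{11} = v_{4} + v_{7}  so sig = (2; 1,1)
  {2,3}:  v_{2} + v_{3} = v_{4} + v_{7}  so sig = (2; 1,1)
  {2,5}:  v_{2} + v_{5} = v_{1} + v_{8}  so sig = (2; 1,1)
  {5,11}:  v_{5} + v_{11} = v_{3} + v_{8}  so sig = (2; 1,1)
  {2,10}:  v_{2} + v_{10} = v_{1} + v_{7} + v_{9}  so sig = (2; 1,1,1)
  {6,10}:  v_{6} + v_{10} = v_{3} + v_{9} + v_{11}  so sig = (2; 1,1,1)
  {10,11}:  v_{10} + v_{11} = v_{3} + v_{7} + v_{9}  so sig = (2; 1,1,1)
  {2,6}:  v_{2} + v_{6} = 2·v_{4} + v_{7} + v_{11}  so sig = (2; 1,1,2)
  {5,6}:  v_{5} + v_{6} = 2·v_{3} + v_{4} + v_{8}  so sig = (2; 1,1,2)
  {6,7}:  v_{6} + v_{7} = 2·v_{11}  so sig = (2; 2)
  {2,11}:  v_{2} + v_{11} = 2·v_{4} + 2·v_{7}  so sig = (2; 2,2)
  {5,7,9}:  v_{5} + v_{7} + v_{9} = 0  so sig = (3; —)
  {1,4,7}:  v_{1} + v_{4} + v_{7} = v_{2}  so sig = (3; 1)
  {3,4,7}:  v_{3} + v_{4} + v_{7} = v_{11}  so sig = (3; 1)
  {3,4,11}:  v_{3} + v_{4} + v_{11} = v_{6}  so sig = (3; 1)
  {4,5,7}:  v_{4} + v_{5} + v_{7} = v_{8}  so sig = (3; 1)

Signatures (|P|; sorted positive RHS coefficients), sorted:
    |P|=2: 16 collections, coeffs (), (), (1), (1), (1,1), (1,1), (1,1), (1,1), (1,1), (1,1,1), (1,1,1), (1,1,1), (1,1,2), (1,1,2), (2), (2,2)
    |P|=3: 5 collections, coeffs (), (1), (1), (1), (1)


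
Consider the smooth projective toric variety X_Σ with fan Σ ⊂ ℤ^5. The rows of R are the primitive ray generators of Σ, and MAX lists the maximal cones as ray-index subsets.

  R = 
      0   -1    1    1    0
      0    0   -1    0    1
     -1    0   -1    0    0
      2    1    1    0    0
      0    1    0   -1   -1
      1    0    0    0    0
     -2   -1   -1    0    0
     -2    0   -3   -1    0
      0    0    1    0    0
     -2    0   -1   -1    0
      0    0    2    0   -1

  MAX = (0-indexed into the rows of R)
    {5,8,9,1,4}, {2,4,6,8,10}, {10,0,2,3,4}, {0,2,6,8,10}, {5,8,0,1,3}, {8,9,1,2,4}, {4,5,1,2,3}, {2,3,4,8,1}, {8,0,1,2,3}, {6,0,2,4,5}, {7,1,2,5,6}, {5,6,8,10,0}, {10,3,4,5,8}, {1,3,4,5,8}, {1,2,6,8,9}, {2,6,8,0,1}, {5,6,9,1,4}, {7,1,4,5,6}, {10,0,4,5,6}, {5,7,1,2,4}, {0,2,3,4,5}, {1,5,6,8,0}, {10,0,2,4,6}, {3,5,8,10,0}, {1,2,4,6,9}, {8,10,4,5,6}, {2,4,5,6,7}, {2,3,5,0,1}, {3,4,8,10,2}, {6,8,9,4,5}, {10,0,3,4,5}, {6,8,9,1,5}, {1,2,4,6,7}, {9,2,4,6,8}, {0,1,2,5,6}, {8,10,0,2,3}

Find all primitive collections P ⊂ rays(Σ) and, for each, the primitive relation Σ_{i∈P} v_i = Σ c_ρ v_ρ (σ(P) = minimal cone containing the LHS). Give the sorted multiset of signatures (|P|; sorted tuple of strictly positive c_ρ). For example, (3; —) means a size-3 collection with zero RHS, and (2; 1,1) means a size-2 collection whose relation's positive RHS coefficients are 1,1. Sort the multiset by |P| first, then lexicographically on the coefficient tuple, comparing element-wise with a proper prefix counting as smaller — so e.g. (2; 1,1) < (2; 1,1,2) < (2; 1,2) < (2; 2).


17 minimal non-faces of Δ(Σ) (on 11 rays):

  P={3,6}:  v_{3} + v_{6} = 0  →  sig = (2; —)
  P={1,10}:  v_{1} + v_{10} = v_{8}  →  sig = (2; 1)
  P={0,9}:  v_{0} + v_{9} = v_{6} + v_{8}  →  sig = (2; 1,1)
  P={7,10}:  v_{7} + v_{10} = v_{4} + v_{6}  →  sig = (2; 1,1)
  P={0,7}:  v_{0} + v_{7} = v_{2} + v_{5} + v_{6}  →  sig = (2; 1,1,1)
  P={3,9}:  v_{3} + v_{9} = v_{1} + v_{4} + v_{8}  →  sig = (2; 1,1,1)
  P={7,8}:  v_{7} + v_{8} = v_{1} + v_{4} + v_{6}  →  sig = (2; 1,1,1)
  P={3,7}:  v_{3} + v_{7} = v_{1} + v_{2} + v_{4} + v_{5}  →  sig = (2; 1,1,1,1)
  P={9,10}:  v_{9} + v_{10} = v_{4} + v_{6} + 2·v_{8}  →  sig = (2; 1,1,2)
  P={7,9}:  v_{7} + v_{9} = 2·v_{1} + 2·v_{4} + 2·v_{6}  →  sig = (2; 2,2,2)
  P={0,1,4}:  v_{0} + v_{1} + v_{4} = 0  →  sig = (3; —)
  P={2,5,8}:  v_{2} + v_{5} + v_{8} = 0  →  sig = (3; —)
  P={0,4,8}:  v_{0} + v_{4} + v_{8} = v_{10}  →  sig = (3; 1)
  P={2,5,10}:  v_{2} + v_{5} + v_{10} = v_{0} + v_{4}  →  sig = (3; 1,1)
  P={2,5,9}:  v_{2} + v_{5} + v_{9} = v_{1} + v_{4} + v_{6}  →  sig = (3; 1,1,1)
  P={1,4,6,8}:  v_{1} + v_{4} + v_{6} + v_{8} = v_{9}  →  sig = (4; 1)
  P={1,2,4,5,6}:  v_{1} + v_{2} + v_{4} + v_{5} + v_{6} = v_{7}  →  sig = (5; 1)

Sorted signature multiset PRS(X):
[(2; —), (2; 1), (2; 1,1), (2; 1,1), (2; 1,1,1), (2; 1,1,1), (2; 1,1,1), (2; 1,1,1,1), (2; 1,1,2), (2; 2,2,2), (3; —), (3; —), (3; 1), (3; 1,1), (3; 1,1,1), (4; 1), (5; 1)]


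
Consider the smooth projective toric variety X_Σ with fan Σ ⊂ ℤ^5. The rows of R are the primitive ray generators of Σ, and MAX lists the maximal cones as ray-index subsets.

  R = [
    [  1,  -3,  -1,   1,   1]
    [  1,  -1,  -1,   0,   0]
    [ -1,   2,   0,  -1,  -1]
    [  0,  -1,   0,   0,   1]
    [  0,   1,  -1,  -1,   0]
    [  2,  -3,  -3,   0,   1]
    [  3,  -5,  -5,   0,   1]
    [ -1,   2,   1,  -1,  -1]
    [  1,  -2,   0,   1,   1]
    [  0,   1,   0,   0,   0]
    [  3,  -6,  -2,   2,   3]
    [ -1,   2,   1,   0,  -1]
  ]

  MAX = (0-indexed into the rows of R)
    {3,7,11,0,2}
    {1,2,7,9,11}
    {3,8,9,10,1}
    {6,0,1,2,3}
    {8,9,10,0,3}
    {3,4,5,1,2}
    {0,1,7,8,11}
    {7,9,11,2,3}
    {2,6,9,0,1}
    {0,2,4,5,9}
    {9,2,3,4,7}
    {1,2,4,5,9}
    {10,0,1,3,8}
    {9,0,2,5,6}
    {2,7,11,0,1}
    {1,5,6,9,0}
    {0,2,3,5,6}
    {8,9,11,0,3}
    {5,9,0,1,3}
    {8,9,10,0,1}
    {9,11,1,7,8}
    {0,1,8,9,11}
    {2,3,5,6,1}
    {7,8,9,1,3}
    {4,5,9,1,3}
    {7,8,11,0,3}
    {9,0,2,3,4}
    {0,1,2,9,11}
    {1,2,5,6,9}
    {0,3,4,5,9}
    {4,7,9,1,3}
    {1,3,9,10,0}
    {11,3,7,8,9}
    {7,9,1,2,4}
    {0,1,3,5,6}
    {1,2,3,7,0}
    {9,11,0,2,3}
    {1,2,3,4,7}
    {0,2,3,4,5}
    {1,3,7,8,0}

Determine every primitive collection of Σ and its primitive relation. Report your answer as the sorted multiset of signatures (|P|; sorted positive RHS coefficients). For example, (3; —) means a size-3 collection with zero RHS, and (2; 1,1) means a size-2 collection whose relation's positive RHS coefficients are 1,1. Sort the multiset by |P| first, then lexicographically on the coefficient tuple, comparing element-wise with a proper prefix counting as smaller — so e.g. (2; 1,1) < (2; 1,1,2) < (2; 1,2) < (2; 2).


Primitive collections (25):

  {2,8}:  v_{2} + v_{8} = 0  ⟹  sig = (2; —)
  {4,11}:  v_{4} + v_{11} = v_{2} + v_{9}  ⟹  sig = (2; 1,1)
  {4,8}:  v_{4} + v_{8} = v_{1} + v_{3} + v_{9}  ⟹  sig = (2; 1,1,1)
  {6,8}:  v_{6} + v_{8} = v_{0} + v_{1} + v_{5}  ⟹  sig = (2; 1,1,1)
  {7,10}:  v_{7} + v_{10} = v_{1} + v_{3} + v_{8}  ⟹  sig = (2; 1,1,1)
  {10,11}:  v_{10} + v_{11} = v_{0} + v_{8} + v_{9}  ⟹  sig = (2; 1,1,1)
  {2,10}:  v_{2} + v_{10} = v_{0} + v_{1} + v_{3} + v_{9}  ⟹  sig = (2; 1,1,1,1)
  {5,11}:  v_{5} + v_{11} = v_{0} + v_{1} + v_{2} + v_{9}  ⟹  sig = (2; 1,1,1,1)
  {5,8}:  v_{5} + v_{8} = v_{0} + 2·v_{1} + v_{3} + v_{9}  ⟹  sig = (2; 1,1,1,2)
  {6,10}:  v_{6} + v_{10} = 2·v_{0} + 2·v_{1} + v_{3} + v_{5} + v_{9}  ⟹  sig = (2; 1,1,1,2,2)
  {5,7}:  v_{5} + v_{7} = 2·v_{1} + v_{2} + v_{3}  ⟹  sig = (2; 1,1,2)
  {6,7}:  v_{6} + v_{7} = v_{0} + 3·v_{1} + 2·v_{2} + v_{3}  ⟹  sig = (2; 1,1,2,3)
  {4,6}:  v_{4} + v_{6} = v_{2} + 2·v_{5}  ⟹  sig = (2; 1,2)
  {4,10}:  v_{4} + v_{10} = v_{0} + 2·v_{1} + 2·v_{3} + 2·v_{9}  ⟹  sig = (2; 1,2,2,2)
  {6,11}:  v_{6} + v_{11} = 2·v_{0} + 2·v_{1} + 2·v_{2} + v_{9}  ⟹  sig = (2; 1,2,2,2)
  {5,10}:  v_{5} + v_{10} = 2·v_{0} + 3·v_{1} + 2·v_{3} + 2·v_{9}  ⟹  sig = (2; 2,2,2,3)
  {0,7,9}:  v_{0} + v_{7} + v_{9} = 0  ⟹  sig = (3; —)
  {1,3,11}:  v_{1} + v_{3} + v_{11} = 0  ⟹  sig = (3; —)
  {0,1,4}:  v_{0} + v_{1} + v_{4} = v_{5}  ⟹  sig = (3; 1)
  {0,4,7}:  v_{0} + v_{4} + v_{7} = v_{1} + v_{2} + v_{3}  ⟹  sig = (3; 1,1,1)
  {3,6,9}:  v_{3} + v_{6} + v_{9} = v_{0} + v_{4} + v_{5}  ⟹  sig = (3; 1,1,1)
  {0,1,2,5}:  v_{0} + v_{1} + v_{2} + v_{5} = v_{6}  ⟹  sig = (4; 1)
  {1,2,3,9}:  v_{1} + v_{2} + v_{3} + v_{9} = v_{4}  ⟹  sig = (4; 1)
  {2,3,5,9}:  v_{2} + v_{3} + v_{5} + v_{9} = v_{0} + 2·v_{4}  ⟹  sig = (4; 1,2)
  {0,1,3,8,9}:  v_{0} + v_{1} + v_{3} + v_{8} + v_{9} = v_{10}  ⟹  sig = (5; 1)

so the primitive-relation signature multiset is
{ (2; —),  (2; 1,1),  (2; 1,1,1) ×4,  (2; 1,1,1,1) ×2,  (2; 1,1,1,2),  (2; 1,1,1,2,2),  (2; 1,1,2),  (2; 1,1,2,3),  (2; 1,2),  (2; 1,2,2,2) ×2,  (2; 2,2,2,3),  (3; —) ×2,  (3; 1),  (3; 1,1,1) ×2,  (4; 1) ×2,  (4; 1,2),  (5; 1) }


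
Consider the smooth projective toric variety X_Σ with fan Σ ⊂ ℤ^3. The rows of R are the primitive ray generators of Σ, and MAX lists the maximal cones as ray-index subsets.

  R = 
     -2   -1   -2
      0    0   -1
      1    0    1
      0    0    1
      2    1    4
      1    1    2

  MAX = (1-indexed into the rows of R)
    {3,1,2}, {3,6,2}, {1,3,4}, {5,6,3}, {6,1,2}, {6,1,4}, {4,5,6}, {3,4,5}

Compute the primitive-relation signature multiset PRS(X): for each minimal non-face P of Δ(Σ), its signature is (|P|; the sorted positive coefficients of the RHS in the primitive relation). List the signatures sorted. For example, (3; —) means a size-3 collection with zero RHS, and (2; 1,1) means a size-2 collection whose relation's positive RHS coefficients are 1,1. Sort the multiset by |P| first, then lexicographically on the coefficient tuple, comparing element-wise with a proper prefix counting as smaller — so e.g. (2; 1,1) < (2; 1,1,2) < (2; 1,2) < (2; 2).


|primitive collections| = 5. Relations:

  • {2,4}:  v_{2} + v_{4} = 0  ⟹  sig = (2; —)
  • {2,5}:  v_{2} + v_{5} = v_{3} + v_{6}  ⟹  sig = (2; 1,1)
  • {1,5}:  v_{1} + v_{5} = 2·v_{4}  ⟹  sig = (2; 2)
  • {1,3,6}:  v_{1} + v_{3} + v_{6} = v_{4}  ⟹  sig = (3; 1)
  • {3,4,6}:  v_{3} + v_{4} + v_{6} = v_{5}  ⟹  sig = (3; 1)

Hence PRS(X_Σ) =
{ (2; —),  (2; 1,1),  (2; 2),  (3; 1) ×2 }


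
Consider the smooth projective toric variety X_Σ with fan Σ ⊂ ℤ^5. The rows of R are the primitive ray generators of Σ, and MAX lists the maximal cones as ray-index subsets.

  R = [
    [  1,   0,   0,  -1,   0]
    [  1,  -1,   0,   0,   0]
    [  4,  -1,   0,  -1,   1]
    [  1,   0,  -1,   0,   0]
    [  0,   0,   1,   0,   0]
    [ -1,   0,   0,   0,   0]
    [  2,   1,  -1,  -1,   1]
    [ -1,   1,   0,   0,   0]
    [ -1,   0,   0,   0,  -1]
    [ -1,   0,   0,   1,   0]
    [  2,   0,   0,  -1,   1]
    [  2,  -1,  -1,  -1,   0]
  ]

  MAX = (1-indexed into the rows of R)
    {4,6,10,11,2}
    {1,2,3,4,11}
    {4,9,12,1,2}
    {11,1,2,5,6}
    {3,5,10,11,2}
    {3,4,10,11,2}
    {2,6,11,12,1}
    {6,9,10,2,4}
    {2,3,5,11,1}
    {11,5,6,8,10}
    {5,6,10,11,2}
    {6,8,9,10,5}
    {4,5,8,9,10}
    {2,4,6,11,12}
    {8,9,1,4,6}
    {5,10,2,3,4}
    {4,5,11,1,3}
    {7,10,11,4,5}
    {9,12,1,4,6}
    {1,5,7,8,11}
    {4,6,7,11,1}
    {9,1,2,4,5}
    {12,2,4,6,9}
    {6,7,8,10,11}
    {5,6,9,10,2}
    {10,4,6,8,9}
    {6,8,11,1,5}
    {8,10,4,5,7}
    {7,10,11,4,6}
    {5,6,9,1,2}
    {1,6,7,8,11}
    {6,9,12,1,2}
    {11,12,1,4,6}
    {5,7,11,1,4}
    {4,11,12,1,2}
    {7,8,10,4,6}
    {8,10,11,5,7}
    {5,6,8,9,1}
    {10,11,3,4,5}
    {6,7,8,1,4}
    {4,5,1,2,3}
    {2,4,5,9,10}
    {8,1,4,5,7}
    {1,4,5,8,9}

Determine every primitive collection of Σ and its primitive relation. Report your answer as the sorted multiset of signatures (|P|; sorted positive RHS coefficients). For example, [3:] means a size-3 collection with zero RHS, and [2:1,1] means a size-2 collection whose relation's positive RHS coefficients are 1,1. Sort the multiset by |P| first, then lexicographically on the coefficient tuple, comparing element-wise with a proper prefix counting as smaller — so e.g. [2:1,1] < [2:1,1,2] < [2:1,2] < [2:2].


19 collections generate NE(X_Σ); each relation:

  P = {1,10}:  v_{1} + v_{10} = 0  →  sig = [2:]
  P = {2,8}:  v_{2} + v_{8} = 0  →  sig = [2:]
  P = {9,11}:  v_{9} + v_{11} = v_{1}  →  sig = [2:1]
  P = {2,7}:  v_{2} + v_{7} = v_{4} + v_{11}  →  sig = [2:1,1]
  P = {3,6}:  v_{3} + v_{6} = v_{2} + v_{11}  →  sig = [2:1,1]
  P = {5,12}:  v_{5} + v_{12} = v_{1} + v_{2}  →  sig = [2:1,1]
  P = {3,8}:  v_{3} + v_{8} = v_{4} + v_{5} + v_{11}  →  sig = [2:1,1,1]
  P = {7,9}:  v_{7} + v_{9} = v_{1} + v_{4} + v_{8}  →  sig = [2:1,1,1]
  P = {8,12}:  v_{8} + v_{12} = v_{1} + v_{4} + v_{6}  →  sig = [2:1,1,1]
  P = {10,12}:  v_{10} + v_{12} = v_{2} + v_{4} + v_{6}  →  sig = [2:1,1,1]
  P = {3,9}:  v_{3} + v_{9} = v_{1} + v_{2} + v_{4} + v_{5}  →  sig = [2:1,1,1,1]
  P = {3,12}:  v_{3} + v_{12} = v_{1} + 2·v_{2} + v_{4} + v_{11}  →  sig = [2:1,1,1,2]
  P = {7,12}:  v_{7} + v_{12} = v_{1} + 2·v_{4} + v_{6} + v_{11}  →  sig = [2:1,1,1,2]
  P = {3,7}:  v_{3} + v_{7} = 2·v_{4} + v_{5} + 2·v_{11}  →  sig = [2:1,2,2]
  P = {4,5,6}:  v_{4} + v_{5} + v_{6} = 0  →  sig = [3:]
  P = {4,8,11}:  v_{4} + v_{8} + v_{11} = v_{7}  →  sig = [3:1]
  P = {5,6,7}:  v_{5} + v_{6} + v_{7} = v_{8} + v_{11}  →  sig = [3:1,1]
  P = {1,2,4,6}:  v_{1} + v_{2} + v_{4} + v_{6} = v_{12}  →  sig = [4:1]
  P = {2,4,5,11}:  v_{2} + v_{4} + v_{5} + v_{11} = v_{3}  →  sig = [4:1]

Hence PRS(X_Σ) =
{ [2:] ×2,  [2:1],  [2:1,1] ×3,  [2:1,1,1] ×4,  [2:1,1,1,1],  [2:1,1,1,2] ×2,  [2:1,2,2],  [3:],  [3:1],  [3:1,1],  [4:1] ×2 }
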